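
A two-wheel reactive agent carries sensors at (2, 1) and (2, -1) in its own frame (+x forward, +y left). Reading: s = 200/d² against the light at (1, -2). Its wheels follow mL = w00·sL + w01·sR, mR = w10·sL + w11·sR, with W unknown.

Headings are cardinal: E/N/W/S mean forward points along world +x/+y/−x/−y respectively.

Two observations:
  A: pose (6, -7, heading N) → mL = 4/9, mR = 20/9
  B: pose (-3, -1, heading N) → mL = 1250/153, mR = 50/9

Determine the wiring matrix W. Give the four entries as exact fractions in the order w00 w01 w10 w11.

-1/2 1 0 1/2

obs A: pose=(6,-7,N) → sL=8, sR=40/9, mL=4/9, mR=20/9
obs B: pose=(-3,-1,N) → sL=100/17, sR=100/9, mL=1250/153, mR=50/9
sensor matrix S = [[8, 40/9], [100/17, 100/9]]; det S = 3200/51
solve [mL_A; mL_B] = S·[w00; w01] and [mR_A; mR_B] = S·[w10; w11]:
  w00 = -1/2, w01 = 1, w10 = 0, w11 = 1/2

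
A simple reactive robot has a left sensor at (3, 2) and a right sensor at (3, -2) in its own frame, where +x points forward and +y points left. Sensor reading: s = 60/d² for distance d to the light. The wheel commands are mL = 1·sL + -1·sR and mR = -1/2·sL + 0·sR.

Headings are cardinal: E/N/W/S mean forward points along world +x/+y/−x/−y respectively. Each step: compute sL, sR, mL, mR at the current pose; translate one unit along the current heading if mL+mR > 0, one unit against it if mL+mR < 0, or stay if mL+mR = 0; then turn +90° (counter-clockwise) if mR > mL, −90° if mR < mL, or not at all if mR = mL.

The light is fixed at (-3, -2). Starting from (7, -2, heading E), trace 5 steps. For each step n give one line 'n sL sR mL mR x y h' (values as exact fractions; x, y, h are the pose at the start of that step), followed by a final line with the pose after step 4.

0 60/173 60/173 0 -30/173 7 -2 E
1 6/13 30/29 -216/377 -3/13 6 -2 S
2 20/51 12/29 -32/1479 -10/51 6 -1 E
3 15/26 3/2 -12/13 -15/52 5 -1 S
4 60/137 60/121 -960/16577 -30/137 5 0 E
final 4 0 S

n=0: pose=(7,-2,E); sL=60/173, sR=60/173; mL=0, mR=-30/173; mL+mR=-30/173 → advance -1; mR−mL=-30/173 → turn -1·90°
n=1: pose=(6,-2,S); sL=6/13, sR=30/29; mL=-216/377, mR=-3/13; mL+mR=-303/377 → advance -1; mR−mL=129/377 → turn +1·90°
n=2: pose=(6,-1,E); sL=20/51, sR=12/29; mL=-32/1479, mR=-10/51; mL+mR=-322/1479 → advance -1; mR−mL=-86/493 → turn -1·90°
n=3: pose=(5,-1,S); sL=15/26, sR=3/2; mL=-12/13, mR=-15/52; mL+mR=-63/52 → advance -1; mR−mL=33/52 → turn +1·90°
n=4: pose=(5,0,E); sL=60/137, sR=60/121; mL=-960/16577, mR=-30/137; mL+mR=-4590/16577 → advance -1; mR−mL=-2670/16577 → turn -1·90°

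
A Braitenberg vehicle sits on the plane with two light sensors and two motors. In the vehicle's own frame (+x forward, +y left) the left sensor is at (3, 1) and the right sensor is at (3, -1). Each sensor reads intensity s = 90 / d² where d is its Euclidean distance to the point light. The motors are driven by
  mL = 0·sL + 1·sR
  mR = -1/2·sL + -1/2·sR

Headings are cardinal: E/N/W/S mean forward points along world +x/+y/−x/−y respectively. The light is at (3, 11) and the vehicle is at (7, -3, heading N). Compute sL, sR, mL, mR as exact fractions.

left sensor world pos  = (6, 0); dL² = 130
right sensor world pos = (8, 0); dR² = 146
sL = 90/130 = 9/13
sR = 90/146 = 45/73
mL = 0·sL + 1·sR = 45/73
mR = -1/2·sL + -1/2·sR = -621/949

9/13 45/73 45/73 -621/949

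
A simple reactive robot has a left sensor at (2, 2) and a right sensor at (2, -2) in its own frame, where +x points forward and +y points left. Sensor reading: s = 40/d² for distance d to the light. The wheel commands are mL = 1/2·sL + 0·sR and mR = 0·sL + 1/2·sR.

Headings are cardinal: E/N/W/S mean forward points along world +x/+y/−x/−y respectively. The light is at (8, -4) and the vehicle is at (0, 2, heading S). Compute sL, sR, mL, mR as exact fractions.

10/13 10/29 5/13 5/29

left sensor world pos  = (2, 0); dL² = 52
right sensor world pos = (-2, 0); dR² = 116
sL = 40/52 = 10/13
sR = 40/116 = 10/29
mL = 1/2·sL + 0·sR = 5/13
mR = 0·sL + 1/2·sR = 5/29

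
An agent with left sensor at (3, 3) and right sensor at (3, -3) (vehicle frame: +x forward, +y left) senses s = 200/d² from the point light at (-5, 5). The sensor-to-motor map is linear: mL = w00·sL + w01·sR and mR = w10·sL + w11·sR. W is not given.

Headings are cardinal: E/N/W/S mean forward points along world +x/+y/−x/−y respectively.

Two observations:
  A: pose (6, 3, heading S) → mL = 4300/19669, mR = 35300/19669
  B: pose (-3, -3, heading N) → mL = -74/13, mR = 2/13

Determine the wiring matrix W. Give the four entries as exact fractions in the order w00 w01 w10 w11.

-1 1/2 -1/2 1

obs A: pose=(6,3,S) → sL=200/221, sR=200/89, mL=4300/19669, mR=35300/19669
obs B: pose=(-3,-3,N) → sL=100/13, sR=4, mL=-74/13, mR=2/13
sensor matrix S = [[200/221, 200/89], [100/13, 4]]; det S = -268800/19669
solve [mL_A; mL_B] = S·[w00; w01] and [mR_A; mR_B] = S·[w10; w11]:
  w00 = -1, w01 = 1/2, w10 = -1/2, w11 = 1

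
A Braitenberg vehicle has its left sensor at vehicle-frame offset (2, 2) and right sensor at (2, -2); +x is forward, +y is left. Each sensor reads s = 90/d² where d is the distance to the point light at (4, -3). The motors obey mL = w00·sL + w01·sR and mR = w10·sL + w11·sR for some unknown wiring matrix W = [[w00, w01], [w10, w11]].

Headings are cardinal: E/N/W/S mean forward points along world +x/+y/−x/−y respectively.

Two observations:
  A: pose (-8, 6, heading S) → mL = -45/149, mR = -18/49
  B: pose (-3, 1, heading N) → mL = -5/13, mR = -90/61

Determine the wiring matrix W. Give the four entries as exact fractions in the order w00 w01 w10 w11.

obs A: pose=(-8,6,S) → sL=90/149, sR=18/49, mL=-45/149, mR=-18/49
obs B: pose=(-3,1,N) → sL=10/13, sR=90/61, mL=-5/13, mR=-90/61
sensor matrix S = [[90/149, 18/49], [10/13, 90/61]]; det S = 3523680/5789693
solve [mL_A; mL_B] = S·[w00; w01] and [mR_A; mR_B] = S·[w10; w11]:
  w00 = -1/2, w01 = 0, w10 = 0, w11 = -1

-1/2 0 0 -1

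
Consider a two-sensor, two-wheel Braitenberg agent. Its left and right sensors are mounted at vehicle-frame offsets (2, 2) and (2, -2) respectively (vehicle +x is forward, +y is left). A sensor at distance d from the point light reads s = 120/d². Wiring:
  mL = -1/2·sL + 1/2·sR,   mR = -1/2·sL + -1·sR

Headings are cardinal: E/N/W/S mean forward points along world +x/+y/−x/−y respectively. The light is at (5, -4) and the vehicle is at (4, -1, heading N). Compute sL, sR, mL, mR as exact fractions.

60/17 60/13 120/221 -1410/221

left sensor world pos  = (2, 1); dL² = 34
right sensor world pos = (6, 1); dR² = 26
sL = 120/34 = 60/17
sR = 120/26 = 60/13
mL = -1/2·sL + 1/2·sR = 120/221
mR = -1/2·sL + -1·sR = -1410/221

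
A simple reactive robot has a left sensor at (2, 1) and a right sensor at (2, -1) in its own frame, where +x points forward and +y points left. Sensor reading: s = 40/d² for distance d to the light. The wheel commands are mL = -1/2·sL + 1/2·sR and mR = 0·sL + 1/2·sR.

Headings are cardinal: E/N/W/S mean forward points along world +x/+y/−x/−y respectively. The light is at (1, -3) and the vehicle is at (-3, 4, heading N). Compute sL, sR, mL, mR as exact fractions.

20/53 4/9 16/477 2/9

left sensor world pos  = (-4, 6); dL² = 106
right sensor world pos = (-2, 6); dR² = 90
sL = 40/106 = 20/53
sR = 40/90 = 4/9
mL = -1/2·sL + 1/2·sR = 16/477
mR = 0·sL + 1/2·sR = 2/9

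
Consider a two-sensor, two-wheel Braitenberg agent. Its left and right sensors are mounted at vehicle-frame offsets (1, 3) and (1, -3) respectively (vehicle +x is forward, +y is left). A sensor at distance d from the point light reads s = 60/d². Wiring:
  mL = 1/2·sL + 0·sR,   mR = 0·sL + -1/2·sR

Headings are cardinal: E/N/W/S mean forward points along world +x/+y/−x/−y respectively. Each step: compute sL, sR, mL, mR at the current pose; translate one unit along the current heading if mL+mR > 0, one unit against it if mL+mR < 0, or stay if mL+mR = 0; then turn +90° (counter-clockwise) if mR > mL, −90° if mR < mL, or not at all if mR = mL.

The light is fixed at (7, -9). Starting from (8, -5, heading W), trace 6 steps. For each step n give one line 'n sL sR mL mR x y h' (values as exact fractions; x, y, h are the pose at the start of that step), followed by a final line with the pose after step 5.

0 60 60/49 30 -30/49 8 -5 W
1 30/17 30/17 15/17 -15/17 7 -5 N
2 6/5 30 3/5 -15 7 -5 E
3 60/13 12/5 30/13 -6/5 6 -5 S
4 15 3/2 15/2 -3/4 6 -6 W
5 60/41 60/17 30/41 -30/17 5 -6 N
final 5 -7 E

n=0: pose=(8,-5,W); sL=60, sR=60/49; mL=30, mR=-30/49; mL+mR=1440/49 → advance +1; mR−mL=-1500/49 → turn -1·90°
n=1: pose=(7,-5,N); sL=30/17, sR=30/17; mL=15/17, mR=-15/17; mL+mR=0 → advance +0; mR−mL=-30/17 → turn -1·90°
n=2: pose=(7,-5,E); sL=6/5, sR=30; mL=3/5, mR=-15; mL+mR=-72/5 → advance -1; mR−mL=-78/5 → turn -1·90°
n=3: pose=(6,-5,S); sL=60/13, sR=12/5; mL=30/13, mR=-6/5; mL+mR=72/65 → advance +1; mR−mL=-228/65 → turn -1·90°
n=4: pose=(6,-6,W); sL=15, sR=3/2; mL=15/2, mR=-3/4; mL+mR=27/4 → advance +1; mR−mL=-33/4 → turn -1·90°
n=5: pose=(5,-6,N); sL=60/41, sR=60/17; mL=30/41, mR=-30/17; mL+mR=-720/697 → advance -1; mR−mL=-1740/697 → turn -1·90°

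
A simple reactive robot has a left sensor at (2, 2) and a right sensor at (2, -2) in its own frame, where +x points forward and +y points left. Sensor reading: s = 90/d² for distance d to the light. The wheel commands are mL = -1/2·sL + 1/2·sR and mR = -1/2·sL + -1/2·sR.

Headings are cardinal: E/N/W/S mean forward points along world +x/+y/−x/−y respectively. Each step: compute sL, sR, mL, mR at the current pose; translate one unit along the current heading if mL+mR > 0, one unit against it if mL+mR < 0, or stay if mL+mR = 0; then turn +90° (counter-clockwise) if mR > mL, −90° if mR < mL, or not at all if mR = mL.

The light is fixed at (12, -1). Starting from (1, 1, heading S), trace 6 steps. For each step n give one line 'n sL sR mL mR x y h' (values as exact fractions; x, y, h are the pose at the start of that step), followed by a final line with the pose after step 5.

0 10/9 90/169 -440/1521 -1250/1521 1 1 S
1 9/17 45/97 -54/1649 -819/1649 1 2 W
2 90/169 90/89 3600/15041 -11610/15041 2 2 N
3 9/8 45/32 9/64 -81/64 2 1 E
4 10/9 90/169 -440/1521 -1250/1521 1 1 S
5 9/17 45/97 -54/1649 -819/1649 1 2 W
final 2 2 N

n=0: pose=(1,1,S); sL=10/9, sR=90/169; mL=-440/1521, mR=-1250/1521; mL+mR=-10/9 → advance -1; mR−mL=-90/169 → turn -1·90°
n=1: pose=(1,2,W); sL=9/17, sR=45/97; mL=-54/1649, mR=-819/1649; mL+mR=-9/17 → advance -1; mR−mL=-45/97 → turn -1·90°
n=2: pose=(2,2,N); sL=90/169, sR=90/89; mL=3600/15041, mR=-11610/15041; mL+mR=-90/169 → advance -1; mR−mL=-90/89 → turn -1·90°
n=3: pose=(2,1,E); sL=9/8, sR=45/32; mL=9/64, mR=-81/64; mL+mR=-9/8 → advance -1; mR−mL=-45/32 → turn -1·90°
n=4: pose=(1,1,S); sL=10/9, sR=90/169; mL=-440/1521, mR=-1250/1521; mL+mR=-10/9 → advance -1; mR−mL=-90/169 → turn -1·90°
n=5: pose=(1,2,W); sL=9/17, sR=45/97; mL=-54/1649, mR=-819/1649; mL+mR=-9/17 → advance -1; mR−mL=-45/97 → turn -1·90°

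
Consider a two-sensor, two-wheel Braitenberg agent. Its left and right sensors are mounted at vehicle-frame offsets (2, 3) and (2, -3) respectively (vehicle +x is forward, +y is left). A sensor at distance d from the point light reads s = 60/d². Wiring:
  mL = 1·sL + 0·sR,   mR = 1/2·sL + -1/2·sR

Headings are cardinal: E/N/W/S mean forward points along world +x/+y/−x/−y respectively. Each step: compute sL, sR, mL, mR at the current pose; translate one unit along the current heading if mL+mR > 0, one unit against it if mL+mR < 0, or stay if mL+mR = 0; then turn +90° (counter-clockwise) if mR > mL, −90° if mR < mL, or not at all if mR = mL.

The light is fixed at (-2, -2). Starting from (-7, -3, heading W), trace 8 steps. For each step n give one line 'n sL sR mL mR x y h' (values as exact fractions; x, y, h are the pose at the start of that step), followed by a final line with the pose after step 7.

0 12/13 60/53 12/13 -72/689 -7 -3 W
1 30/41 6 30/41 -108/41 -8 -3 N
2 60/17 60/41 60/17 720/697 -8 -4 E
3 3 3/4 3 9/8 -7 -4 S
4 12/17 60/49 12/17 -216/833 -7 -5 W
5 30/41 6 30/41 -108/41 -8 -5 N
6 60/17 12/13 60/17 288/221 -8 -6 E
7 3/2 3/5 3/2 9/20 -7 -6 S
final -7 -7 W

n=0: pose=(-7,-3,W); sL=12/13, sR=60/53; mL=12/13, mR=-72/689; mL+mR=564/689 → advance +1; mR−mL=-708/689 → turn -1·90°
n=1: pose=(-8,-3,N); sL=30/41, sR=6; mL=30/41, mR=-108/41; mL+mR=-78/41 → advance -1; mR−mL=-138/41 → turn -1·90°
n=2: pose=(-8,-4,E); sL=60/17, sR=60/41; mL=60/17, mR=720/697; mL+mR=3180/697 → advance +1; mR−mL=-1740/697 → turn -1·90°
n=3: pose=(-7,-4,S); sL=3, sR=3/4; mL=3, mR=9/8; mL+mR=33/8 → advance +1; mR−mL=-15/8 → turn -1·90°
n=4: pose=(-7,-5,W); sL=12/17, sR=60/49; mL=12/17, mR=-216/833; mL+mR=372/833 → advance +1; mR−mL=-804/833 → turn -1·90°
n=5: pose=(-8,-5,N); sL=30/41, sR=6; mL=30/41, mR=-108/41; mL+mR=-78/41 → advance -1; mR−mL=-138/41 → turn -1·90°
n=6: pose=(-8,-6,E); sL=60/17, sR=12/13; mL=60/17, mR=288/221; mL+mR=1068/221 → advance +1; mR−mL=-492/221 → turn -1·90°
n=7: pose=(-7,-6,S); sL=3/2, sR=3/5; mL=3/2, mR=9/20; mL+mR=39/20 → advance +1; mR−mL=-21/20 → turn -1·90°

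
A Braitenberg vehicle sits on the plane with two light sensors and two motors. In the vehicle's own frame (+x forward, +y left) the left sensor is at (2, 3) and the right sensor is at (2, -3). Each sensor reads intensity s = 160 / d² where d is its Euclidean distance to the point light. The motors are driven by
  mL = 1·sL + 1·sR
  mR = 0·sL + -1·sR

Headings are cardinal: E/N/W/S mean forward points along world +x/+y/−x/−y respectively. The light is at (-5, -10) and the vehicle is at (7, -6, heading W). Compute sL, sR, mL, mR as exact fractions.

left sensor world pos  = (5, -9); dL² = 101
right sensor world pos = (5, -3); dR² = 149
sL = 160/101 = 160/101
sR = 160/149 = 160/149
mL = 1·sL + 1·sR = 40000/15049
mR = 0·sL + -1·sR = -160/149

160/101 160/149 40000/15049 -160/149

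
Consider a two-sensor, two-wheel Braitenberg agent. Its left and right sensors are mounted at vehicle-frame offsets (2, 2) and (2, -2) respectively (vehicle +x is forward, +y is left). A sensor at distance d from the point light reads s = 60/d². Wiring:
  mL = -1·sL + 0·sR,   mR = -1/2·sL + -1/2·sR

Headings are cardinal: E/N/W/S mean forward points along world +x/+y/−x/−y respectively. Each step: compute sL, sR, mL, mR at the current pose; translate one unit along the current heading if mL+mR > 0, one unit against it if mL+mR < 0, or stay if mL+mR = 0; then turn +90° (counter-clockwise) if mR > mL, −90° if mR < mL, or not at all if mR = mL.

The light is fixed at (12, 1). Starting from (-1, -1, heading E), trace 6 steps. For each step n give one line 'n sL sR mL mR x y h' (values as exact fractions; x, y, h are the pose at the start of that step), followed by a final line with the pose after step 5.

n=0: pose=(-1,-1,E); sL=60/121, sR=60/137; mL=-60/121, mR=-7740/16577; mL+mR=-15960/16577 → advance -1; mR−mL=480/16577 → turn +1·90°
n=1: pose=(-2,-1,N); sL=15/64, sR=5/12; mL=-15/64, mR=-125/384; mL+mR=-215/384 → advance -1; mR−mL=-35/384 → turn -1·90°
n=2: pose=(-2,-2,E); sL=12/29, sR=60/169; mL=-12/29, mR=-1884/4901; mL+mR=-3912/4901 → advance -1; mR−mL=144/4901 → turn +1·90°
n=3: pose=(-3,-2,N); sL=6/29, sR=6/17; mL=-6/29, mR=-138/493; mL+mR=-240/493 → advance -1; mR−mL=-36/493 → turn -1·90°
n=4: pose=(-3,-3,E); sL=60/173, sR=12/41; mL=-60/173, mR=-2268/7093; mL+mR=-4728/7093 → advance -1; mR−mL=192/7093 → turn +1·90°
n=5: pose=(-4,-3,N); sL=15/82, sR=3/10; mL=-15/82, mR=-99/410; mL+mR=-87/205 → advance -1; mR−mL=-12/205 → turn -1·90°

0 60/121 60/137 -60/121 -7740/16577 -1 -1 E
1 15/64 5/12 -15/64 -125/384 -2 -1 N
2 12/29 60/169 -12/29 -1884/4901 -2 -2 E
3 6/29 6/17 -6/29 -138/493 -3 -2 N
4 60/173 12/41 -60/173 -2268/7093 -3 -3 E
5 15/82 3/10 -15/82 -99/410 -4 -3 N
final -4 -4 E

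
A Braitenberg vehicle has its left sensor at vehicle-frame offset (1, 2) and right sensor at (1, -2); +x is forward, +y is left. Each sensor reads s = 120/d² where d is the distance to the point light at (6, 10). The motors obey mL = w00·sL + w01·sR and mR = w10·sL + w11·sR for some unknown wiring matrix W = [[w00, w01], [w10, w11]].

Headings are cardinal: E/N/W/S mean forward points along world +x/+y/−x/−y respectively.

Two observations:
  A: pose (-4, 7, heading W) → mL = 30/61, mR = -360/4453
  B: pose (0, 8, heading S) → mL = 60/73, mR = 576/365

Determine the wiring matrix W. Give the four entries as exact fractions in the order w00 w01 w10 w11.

obs A: pose=(-4,7,W) → sL=60/73, sR=60/61, mL=30/61, mR=-360/4453
obs B: pose=(0,8,S) → sL=24/5, sR=120/73, mL=60/73, mR=576/365
sensor matrix S = [[60/73, 60/61], [24/5, 120/73]]; det S = -1095552/325069
solve [mL_A; mL_B] = S·[w00; w01] and [mR_A; mR_B] = S·[w10; w11]:
  w00 = 0, w01 = 1/2, w10 = 1/2, w11 = -1/2

0 1/2 1/2 -1/2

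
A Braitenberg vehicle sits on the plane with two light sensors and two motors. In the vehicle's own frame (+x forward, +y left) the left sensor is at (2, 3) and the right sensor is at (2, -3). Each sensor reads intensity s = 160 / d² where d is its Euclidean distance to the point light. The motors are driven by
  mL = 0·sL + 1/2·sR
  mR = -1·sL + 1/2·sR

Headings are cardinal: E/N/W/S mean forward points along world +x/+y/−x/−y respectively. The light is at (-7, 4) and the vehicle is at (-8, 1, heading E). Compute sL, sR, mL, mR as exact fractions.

160 160/37 80/37 -5840/37

left sensor world pos  = (-6, 4); dL² = 1
right sensor world pos = (-6, -2); dR² = 37
sL = 160/1 = 160
sR = 160/37 = 160/37
mL = 0·sL + 1/2·sR = 80/37
mR = -1·sL + 1/2·sR = -5840/37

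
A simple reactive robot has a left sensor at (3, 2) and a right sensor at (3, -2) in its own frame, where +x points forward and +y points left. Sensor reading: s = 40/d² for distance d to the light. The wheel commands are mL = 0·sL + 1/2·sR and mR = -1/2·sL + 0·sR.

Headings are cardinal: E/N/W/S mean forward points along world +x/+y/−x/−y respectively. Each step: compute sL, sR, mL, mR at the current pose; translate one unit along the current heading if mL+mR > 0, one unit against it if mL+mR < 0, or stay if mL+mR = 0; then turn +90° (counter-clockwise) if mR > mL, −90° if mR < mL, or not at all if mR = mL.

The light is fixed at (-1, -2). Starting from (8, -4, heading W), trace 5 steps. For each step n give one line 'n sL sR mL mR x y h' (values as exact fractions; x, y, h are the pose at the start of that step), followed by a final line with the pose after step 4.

0 10/13 10/9 5/9 -5/13 8 -4 W
1 40/37 40/101 20/101 -20/37 7 -4 N
2 20/61 20/73 10/73 -10/61 7 -5 E
3 40/117 40/61 20/61 -20/117 6 -5 S
4 10/13 2 1 -5/13 6 -6 W
final 5 -6 N

n=0: pose=(8,-4,W); sL=10/13, sR=10/9; mL=5/9, mR=-5/13; mL+mR=20/117 → advance +1; mR−mL=-110/117 → turn -1·90°
n=1: pose=(7,-4,N); sL=40/37, sR=40/101; mL=20/101, mR=-20/37; mL+mR=-1280/3737 → advance -1; mR−mL=-2760/3737 → turn -1·90°
n=2: pose=(7,-5,E); sL=20/61, sR=20/73; mL=10/73, mR=-10/61; mL+mR=-120/4453 → advance -1; mR−mL=-1340/4453 → turn -1·90°
n=3: pose=(6,-5,S); sL=40/117, sR=40/61; mL=20/61, mR=-20/117; mL+mR=1120/7137 → advance +1; mR−mL=-3560/7137 → turn -1·90°
n=4: pose=(6,-6,W); sL=10/13, sR=2; mL=1, mR=-5/13; mL+mR=8/13 → advance +1; mR−mL=-18/13 → turn -1·90°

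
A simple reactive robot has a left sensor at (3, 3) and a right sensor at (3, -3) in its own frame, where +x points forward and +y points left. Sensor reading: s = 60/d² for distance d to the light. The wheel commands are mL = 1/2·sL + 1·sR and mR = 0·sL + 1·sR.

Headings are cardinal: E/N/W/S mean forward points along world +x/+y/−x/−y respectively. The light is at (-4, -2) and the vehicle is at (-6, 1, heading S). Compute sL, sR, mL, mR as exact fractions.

left sensor world pos  = (-3, -2); dL² = 1
right sensor world pos = (-9, -2); dR² = 25
sL = 60/1 = 60
sR = 60/25 = 12/5
mL = 1/2·sL + 1·sR = 162/5
mR = 0·sL + 1·sR = 12/5

60 12/5 162/5 12/5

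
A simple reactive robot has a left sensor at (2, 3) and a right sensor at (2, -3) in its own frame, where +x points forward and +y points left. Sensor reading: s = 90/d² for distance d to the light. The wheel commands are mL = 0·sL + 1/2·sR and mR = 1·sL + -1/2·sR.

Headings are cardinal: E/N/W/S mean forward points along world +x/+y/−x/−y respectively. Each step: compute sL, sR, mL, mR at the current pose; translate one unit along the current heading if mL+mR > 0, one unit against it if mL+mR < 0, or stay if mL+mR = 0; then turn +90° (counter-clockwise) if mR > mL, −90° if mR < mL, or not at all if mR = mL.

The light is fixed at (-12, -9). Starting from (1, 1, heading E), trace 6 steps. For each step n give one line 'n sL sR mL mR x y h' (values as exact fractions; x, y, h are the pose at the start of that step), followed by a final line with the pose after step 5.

n=0: pose=(1,1,E); sL=45/197, sR=45/137; mL=45/274, mR=3465/53978; mL+mR=45/197 → advance +1; mR−mL=-2700/26989 → turn -1·90°
n=1: pose=(2,1,S); sL=90/353, sR=18/37; mL=9/37, mR=153/13061; mL+mR=90/353 → advance +1; mR−mL=-3024/13061 → turn -1·90°
n=2: pose=(2,0,W); sL=1/2, sR=5/16; mL=5/32, mR=11/32; mL+mR=1/2 → advance +1; mR−mL=3/16 → turn +1·90°
n=3: pose=(1,0,S); sL=18/61, sR=90/149; mL=45/149, mR=-63/9089; mL+mR=18/61 → advance +1; mR−mL=-2808/9089 → turn -1·90°
n=4: pose=(1,-1,W); sL=45/73, sR=45/121; mL=45/242, mR=7605/17666; mL+mR=45/73 → advance +1; mR−mL=2160/8833 → turn +1·90°
n=5: pose=(0,-1,S); sL=10/29, sR=10/13; mL=5/13, mR=-15/377; mL+mR=10/29 → advance +1; mR−mL=-160/377 → turn -1·90°

0 45/197 45/137 45/274 3465/53978 1 1 E
1 90/353 18/37 9/37 153/13061 2 1 S
2 1/2 5/16 5/32 11/32 2 0 W
3 18/61 90/149 45/149 -63/9089 1 0 S
4 45/73 45/121 45/242 7605/17666 1 -1 W
5 10/29 10/13 5/13 -15/377 0 -1 S
final 0 -2 W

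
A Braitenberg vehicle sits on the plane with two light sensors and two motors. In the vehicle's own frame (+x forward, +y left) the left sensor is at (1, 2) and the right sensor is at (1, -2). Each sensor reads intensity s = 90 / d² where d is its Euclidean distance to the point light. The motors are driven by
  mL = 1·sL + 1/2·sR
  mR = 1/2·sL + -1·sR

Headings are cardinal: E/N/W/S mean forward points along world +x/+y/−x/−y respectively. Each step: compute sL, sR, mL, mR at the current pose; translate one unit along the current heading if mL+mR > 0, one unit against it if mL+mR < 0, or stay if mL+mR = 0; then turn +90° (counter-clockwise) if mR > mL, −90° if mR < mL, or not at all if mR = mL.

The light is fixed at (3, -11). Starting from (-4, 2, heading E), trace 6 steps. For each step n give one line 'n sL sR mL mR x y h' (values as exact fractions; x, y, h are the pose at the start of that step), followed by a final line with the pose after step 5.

0 10/29 90/157 2875/4553 -1825/4553 -4 2 E
1 9/16 45/104 81/104 -63/416 -3 2 S
2 90/149 18/49 5751/7301 -477/7301 -3 1 W
3 9/25 45/97 2871/4850 -1377/4850 -4 1 N
4 10/29 90/157 2875/4553 -1825/4553 -4 2 E
5 9/16 45/104 81/104 -63/416 -3 2 S
final -3 1 W

n=0: pose=(-4,2,E); sL=10/29, sR=90/157; mL=2875/4553, mR=-1825/4553; mL+mR=1050/4553 → advance +1; mR−mL=-4700/4553 → turn -1·90°
n=1: pose=(-3,2,S); sL=9/16, sR=45/104; mL=81/104, mR=-63/416; mL+mR=261/416 → advance +1; mR−mL=-387/416 → turn -1·90°
n=2: pose=(-3,1,W); sL=90/149, sR=18/49; mL=5751/7301, mR=-477/7301; mL+mR=5274/7301 → advance +1; mR−mL=-6228/7301 → turn -1·90°
n=3: pose=(-4,1,N); sL=9/25, sR=45/97; mL=2871/4850, mR=-1377/4850; mL+mR=747/2425 → advance +1; mR−mL=-2124/2425 → turn -1·90°
n=4: pose=(-4,2,E); sL=10/29, sR=90/157; mL=2875/4553, mR=-1825/4553; mL+mR=1050/4553 → advance +1; mR−mL=-4700/4553 → turn -1·90°
n=5: pose=(-3,2,S); sL=9/16, sR=45/104; mL=81/104, mR=-63/416; mL+mR=261/416 → advance +1; mR−mL=-387/416 → turn -1·90°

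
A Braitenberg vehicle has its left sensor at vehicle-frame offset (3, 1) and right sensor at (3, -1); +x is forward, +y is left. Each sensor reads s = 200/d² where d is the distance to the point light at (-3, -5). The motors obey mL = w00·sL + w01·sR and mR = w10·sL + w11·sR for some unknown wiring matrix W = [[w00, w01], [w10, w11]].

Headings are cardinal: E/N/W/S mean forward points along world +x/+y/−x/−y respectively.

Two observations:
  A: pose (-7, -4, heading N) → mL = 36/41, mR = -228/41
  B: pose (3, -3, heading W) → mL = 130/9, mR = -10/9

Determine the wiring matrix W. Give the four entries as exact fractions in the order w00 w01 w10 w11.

1 -1/2 1/2 -1

obs A: pose=(-7,-4,N) → sL=200/41, sR=8, mL=36/41, mR=-228/41
obs B: pose=(3,-3,W) → sL=20, sR=100/9, mL=130/9, mR=-10/9
sensor matrix S = [[200/41, 8], [20, 100/9]]; det S = -39040/369
solve [mL_A; mL_B] = S·[w00; w01] and [mR_A; mR_B] = S·[w10; w11]:
  w00 = 1, w01 = -1/2, w10 = 1/2, w11 = -1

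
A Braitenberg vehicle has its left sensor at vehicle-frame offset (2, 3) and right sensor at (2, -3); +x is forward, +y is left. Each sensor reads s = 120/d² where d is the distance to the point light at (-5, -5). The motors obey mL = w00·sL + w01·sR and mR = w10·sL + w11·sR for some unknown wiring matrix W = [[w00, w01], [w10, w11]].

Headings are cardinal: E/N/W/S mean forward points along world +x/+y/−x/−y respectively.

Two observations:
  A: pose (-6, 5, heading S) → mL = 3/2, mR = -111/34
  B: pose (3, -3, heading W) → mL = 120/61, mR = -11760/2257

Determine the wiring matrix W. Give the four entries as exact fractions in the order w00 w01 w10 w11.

obs A: pose=(-6,5,S) → sL=30/17, sR=3/2, mL=3/2, mR=-111/34
obs B: pose=(3,-3,W) → sL=120/37, sR=120/61, mL=120/61, mR=-11760/2257
sensor matrix S = [[30/17, 3/2], [120/37, 120/61]]; det S = -53460/38369
solve [mL_A; mL_B] = S·[w00; w01] and [mR_A; mR_B] = S·[w10; w11]:
  w00 = 0, w01 = 1, w10 = -1, w11 = -1

0 1 -1 -1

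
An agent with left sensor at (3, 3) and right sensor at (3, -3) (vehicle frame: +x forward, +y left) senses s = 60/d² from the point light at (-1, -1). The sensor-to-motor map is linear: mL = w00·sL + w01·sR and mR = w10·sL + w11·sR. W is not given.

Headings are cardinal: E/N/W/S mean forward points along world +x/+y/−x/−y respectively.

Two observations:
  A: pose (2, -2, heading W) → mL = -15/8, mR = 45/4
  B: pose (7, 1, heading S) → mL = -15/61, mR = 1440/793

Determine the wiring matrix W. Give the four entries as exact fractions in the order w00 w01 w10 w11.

-1/2 0 -1 1

obs A: pose=(2,-2,W) → sL=15/4, sR=15, mL=-15/8, mR=45/4
obs B: pose=(7,1,S) → sL=30/61, sR=30/13, mL=-15/61, mR=1440/793
sensor matrix S = [[15/4, 15], [30/61, 30/13]]; det S = 2025/1586
solve [mL_A; mL_B] = S·[w00; w01] and [mR_A; mR_B] = S·[w10; w11]:
  w00 = -1/2, w01 = 0, w10 = -1, w11 = 1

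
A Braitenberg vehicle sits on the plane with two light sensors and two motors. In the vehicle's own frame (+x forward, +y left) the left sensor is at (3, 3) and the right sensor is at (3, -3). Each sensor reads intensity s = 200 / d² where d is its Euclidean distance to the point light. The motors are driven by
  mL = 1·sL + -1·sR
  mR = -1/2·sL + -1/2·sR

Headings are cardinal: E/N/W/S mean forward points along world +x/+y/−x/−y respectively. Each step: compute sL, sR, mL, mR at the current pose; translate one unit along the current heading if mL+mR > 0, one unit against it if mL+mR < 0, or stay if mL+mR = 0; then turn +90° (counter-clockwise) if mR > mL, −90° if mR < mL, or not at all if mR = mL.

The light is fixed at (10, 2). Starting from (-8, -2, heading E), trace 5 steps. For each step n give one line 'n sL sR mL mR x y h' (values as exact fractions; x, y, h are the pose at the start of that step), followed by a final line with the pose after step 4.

0 100/113 100/137 2400/15481 -12500/15481 -8 -2 E
1 40/61 200/533 9120/32513 -16760/32513 -9 -2 S
2 5/13 50/121 -45/1573 -1255/3146 -9 -1 W
3 200/441 8/9 -64/147 -296/441 -8 -1 N
4 100/113 100/137 2400/15481 -12500/15481 -8 -2 E
final -9 -2 S

n=0: pose=(-8,-2,E); sL=100/113, sR=100/137; mL=2400/15481, mR=-12500/15481; mL+mR=-10100/15481 → advance -1; mR−mL=-14900/15481 → turn -1·90°
n=1: pose=(-9,-2,S); sL=40/61, sR=200/533; mL=9120/32513, mR=-16760/32513; mL+mR=-7640/32513 → advance -1; mR−mL=-25880/32513 → turn -1·90°
n=2: pose=(-9,-1,W); sL=5/13, sR=50/121; mL=-45/1573, mR=-1255/3146; mL+mR=-1345/3146 → advance -1; mR−mL=-1165/3146 → turn -1·90°
n=3: pose=(-8,-1,N); sL=200/441, sR=8/9; mL=-64/147, mR=-296/441; mL+mR=-488/441 → advance -1; mR−mL=-104/441 → turn -1·90°
n=4: pose=(-8,-2,E); sL=100/113, sR=100/137; mL=2400/15481, mR=-12500/15481; mL+mR=-10100/15481 → advance -1; mR−mL=-14900/15481 → turn -1·90°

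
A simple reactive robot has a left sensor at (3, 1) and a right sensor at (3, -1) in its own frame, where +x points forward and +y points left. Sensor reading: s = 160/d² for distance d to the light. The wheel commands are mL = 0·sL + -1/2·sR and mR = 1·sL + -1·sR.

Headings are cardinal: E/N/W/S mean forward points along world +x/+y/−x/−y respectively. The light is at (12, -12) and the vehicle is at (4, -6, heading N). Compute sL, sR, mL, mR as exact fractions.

left sensor world pos  = (3, -3); dL² = 162
right sensor world pos = (5, -3); dR² = 130
sL = 160/162 = 80/81
sR = 160/130 = 16/13
mL = 0·sL + -1/2·sR = -8/13
mR = 1·sL + -1·sR = -256/1053

80/81 16/13 -8/13 -256/1053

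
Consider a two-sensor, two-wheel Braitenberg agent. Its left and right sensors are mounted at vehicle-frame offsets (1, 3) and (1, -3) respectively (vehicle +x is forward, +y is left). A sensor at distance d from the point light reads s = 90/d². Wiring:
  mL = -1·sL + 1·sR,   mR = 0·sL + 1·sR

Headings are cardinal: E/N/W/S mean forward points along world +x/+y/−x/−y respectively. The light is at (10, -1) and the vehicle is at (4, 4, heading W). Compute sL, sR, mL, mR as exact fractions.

left sensor world pos  = (3, 1); dL² = 53
right sensor world pos = (3, 7); dR² = 113
sL = 90/53 = 90/53
sR = 90/113 = 90/113
mL = -1·sL + 1·sR = -5400/5989
mR = 0·sL + 1·sR = 90/113

90/53 90/113 -5400/5989 90/113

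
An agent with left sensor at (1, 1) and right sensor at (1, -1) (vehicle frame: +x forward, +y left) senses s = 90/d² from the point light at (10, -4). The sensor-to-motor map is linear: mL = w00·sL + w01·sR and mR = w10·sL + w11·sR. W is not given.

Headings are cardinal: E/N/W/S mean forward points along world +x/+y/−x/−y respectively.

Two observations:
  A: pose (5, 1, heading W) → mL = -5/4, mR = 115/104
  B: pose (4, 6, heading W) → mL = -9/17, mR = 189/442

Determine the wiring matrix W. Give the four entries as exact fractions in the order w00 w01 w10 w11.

0 -1 1 -1/2

obs A: pose=(5,1,W) → sL=45/26, sR=5/4, mL=-5/4, mR=115/104
obs B: pose=(4,6,W) → sL=9/13, sR=9/17, mL=-9/17, mR=189/442
sensor matrix S = [[45/26, 5/4], [9/13, 9/17]]; det S = 45/884
solve [mL_A; mL_B] = S·[w00; w01] and [mR_A; mR_B] = S·[w10; w11]:
  w00 = 0, w01 = -1, w10 = 1, w11 = -1/2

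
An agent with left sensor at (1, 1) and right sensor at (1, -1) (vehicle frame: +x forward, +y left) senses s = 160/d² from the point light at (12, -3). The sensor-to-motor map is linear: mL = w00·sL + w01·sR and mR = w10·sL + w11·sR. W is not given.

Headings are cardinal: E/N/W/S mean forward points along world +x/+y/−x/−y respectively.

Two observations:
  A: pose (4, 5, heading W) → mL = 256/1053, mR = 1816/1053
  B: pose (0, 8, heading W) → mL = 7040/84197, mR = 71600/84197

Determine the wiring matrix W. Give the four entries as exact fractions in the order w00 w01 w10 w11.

1 -1 1 1/2

obs A: pose=(4,5,W) → sL=16/13, sR=80/81, mL=256/1053, mR=1816/1053
obs B: pose=(0,8,W) → sL=160/269, sR=160/313, mL=7040/84197, mR=71600/84197
sensor matrix S = [[16/13, 80/81], [160/269, 160/313]]; det S = 3696640/88659441
solve [mL_A; mL_B] = S·[w00; w01] and [mR_A; mR_B] = S·[w10; w11]:
  w00 = 1, w01 = -1, w10 = 1, w11 = 1/2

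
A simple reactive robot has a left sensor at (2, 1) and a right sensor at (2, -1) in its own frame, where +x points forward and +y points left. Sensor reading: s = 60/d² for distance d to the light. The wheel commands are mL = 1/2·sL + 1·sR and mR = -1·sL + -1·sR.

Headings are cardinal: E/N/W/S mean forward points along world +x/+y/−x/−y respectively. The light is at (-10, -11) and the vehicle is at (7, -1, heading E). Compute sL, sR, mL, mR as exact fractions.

left sensor world pos  = (9, 0); dL² = 482
right sensor world pos = (9, -2); dR² = 442
sL = 60/482 = 30/241
sR = 60/442 = 30/221
mL = 1/2·sL + 1·sR = 10545/53261
mR = -1·sL + -1·sR = -13860/53261

30/241 30/221 10545/53261 -13860/53261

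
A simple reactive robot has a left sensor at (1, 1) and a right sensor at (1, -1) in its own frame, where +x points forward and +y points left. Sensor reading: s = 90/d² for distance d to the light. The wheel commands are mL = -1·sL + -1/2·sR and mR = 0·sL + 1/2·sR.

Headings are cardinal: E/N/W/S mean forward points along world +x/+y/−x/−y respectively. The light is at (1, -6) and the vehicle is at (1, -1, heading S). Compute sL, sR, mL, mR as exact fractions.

90/17 90/17 -135/17 45/17

left sensor world pos  = (2, -2); dL² = 17
right sensor world pos = (0, -2); dR² = 17
sL = 90/17 = 90/17
sR = 90/17 = 90/17
mL = -1·sL + -1/2·sR = -135/17
mR = 0·sL + 1/2·sR = 45/17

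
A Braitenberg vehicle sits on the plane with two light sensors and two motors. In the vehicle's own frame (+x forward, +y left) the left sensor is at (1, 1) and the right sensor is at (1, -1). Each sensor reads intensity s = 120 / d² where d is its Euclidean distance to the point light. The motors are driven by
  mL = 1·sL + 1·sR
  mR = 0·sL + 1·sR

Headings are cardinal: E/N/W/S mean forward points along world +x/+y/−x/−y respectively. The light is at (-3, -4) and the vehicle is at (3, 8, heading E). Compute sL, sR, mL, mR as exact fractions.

left sensor world pos  = (4, 9); dL² = 218
right sensor world pos = (4, 7); dR² = 170
sL = 120/218 = 60/109
sR = 120/170 = 12/17
mL = 1·sL + 1·sR = 2328/1853
mR = 0·sL + 1·sR = 12/17

60/109 12/17 2328/1853 12/17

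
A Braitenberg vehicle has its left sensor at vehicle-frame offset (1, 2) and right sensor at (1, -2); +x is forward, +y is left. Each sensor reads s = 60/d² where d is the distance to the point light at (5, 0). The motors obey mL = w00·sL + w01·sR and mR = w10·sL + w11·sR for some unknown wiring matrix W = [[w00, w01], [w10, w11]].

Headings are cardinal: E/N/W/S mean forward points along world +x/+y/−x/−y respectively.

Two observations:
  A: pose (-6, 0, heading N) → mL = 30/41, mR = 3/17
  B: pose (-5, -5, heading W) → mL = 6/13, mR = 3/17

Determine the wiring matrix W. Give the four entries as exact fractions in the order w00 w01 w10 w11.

0 1 1/2 0

obs A: pose=(-6,0,N) → sL=6/17, sR=30/41, mL=30/41, mR=3/17
obs B: pose=(-5,-5,W) → sL=6/17, sR=6/13, mL=6/13, mR=3/17
sensor matrix S = [[6/17, 30/41], [6/17, 6/13]]; det S = -864/9061
solve [mL_A; mL_B] = S·[w00; w01] and [mR_A; mR_B] = S·[w10; w11]:
  w00 = 0, w01 = 1, w10 = 1/2, w11 = 0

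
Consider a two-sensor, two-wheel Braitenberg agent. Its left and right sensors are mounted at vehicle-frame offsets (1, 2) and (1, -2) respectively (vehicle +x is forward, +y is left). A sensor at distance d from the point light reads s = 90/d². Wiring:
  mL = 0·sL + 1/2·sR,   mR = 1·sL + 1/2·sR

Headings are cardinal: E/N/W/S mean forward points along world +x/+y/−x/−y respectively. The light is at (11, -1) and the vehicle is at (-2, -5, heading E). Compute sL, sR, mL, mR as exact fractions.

45/74 1/2 1/4 127/148

left sensor world pos  = (-1, -3); dL² = 148
right sensor world pos = (-1, -7); dR² = 180
sL = 90/148 = 45/74
sR = 90/180 = 1/2
mL = 0·sL + 1/2·sR = 1/4
mR = 1·sL + 1/2·sR = 127/148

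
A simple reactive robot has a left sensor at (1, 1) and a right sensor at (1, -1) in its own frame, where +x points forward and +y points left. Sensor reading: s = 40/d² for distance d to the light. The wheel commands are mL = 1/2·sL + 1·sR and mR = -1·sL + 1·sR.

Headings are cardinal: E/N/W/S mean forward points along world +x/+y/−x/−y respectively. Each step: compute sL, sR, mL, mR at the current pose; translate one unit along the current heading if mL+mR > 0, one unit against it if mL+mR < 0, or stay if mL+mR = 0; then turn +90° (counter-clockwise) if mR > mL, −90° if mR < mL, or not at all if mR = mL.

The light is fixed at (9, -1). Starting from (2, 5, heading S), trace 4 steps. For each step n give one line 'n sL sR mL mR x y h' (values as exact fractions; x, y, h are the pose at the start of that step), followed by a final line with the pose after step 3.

n=0: pose=(2,5,S); sL=40/61, sR=40/89; mL=4220/5429, mR=-1120/5429; mL+mR=3100/5429 → advance +1; mR−mL=-60/61 → turn -1·90°
n=1: pose=(2,4,W); sL=1/2, sR=2/5; mL=13/20, mR=-1/10; mL+mR=11/20 → advance +1; mR−mL=-3/4 → turn -1·90°
n=2: pose=(1,4,N); sL=40/117, sR=8/17; mL=1276/1989, mR=256/1989; mL+mR=1532/1989 → advance +1; mR−mL=-20/39 → turn -1·90°
n=3: pose=(1,5,E); sL=20/49, sR=20/37; mL=1350/1813, mR=240/1813; mL+mR=1590/1813 → advance +1; mR−mL=-30/49 → turn -1·90°

0 40/61 40/89 4220/5429 -1120/5429 2 5 S
1 1/2 2/5 13/20 -1/10 2 4 W
2 40/117 8/17 1276/1989 256/1989 1 4 N
3 20/49 20/37 1350/1813 240/1813 1 5 E
final 2 5 S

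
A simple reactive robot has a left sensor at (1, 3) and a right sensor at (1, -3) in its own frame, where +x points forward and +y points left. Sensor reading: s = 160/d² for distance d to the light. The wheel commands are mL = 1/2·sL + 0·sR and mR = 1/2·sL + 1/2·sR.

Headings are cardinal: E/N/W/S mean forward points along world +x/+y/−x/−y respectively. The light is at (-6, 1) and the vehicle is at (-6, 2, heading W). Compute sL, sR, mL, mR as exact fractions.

left sensor world pos  = (-7, -1); dL² = 5
right sensor world pos = (-7, 5); dR² = 17
sL = 160/5 = 32
sR = 160/17 = 160/17
mL = 1/2·sL + 0·sR = 16
mR = 1/2·sL + 1/2·sR = 352/17

32 160/17 16 352/17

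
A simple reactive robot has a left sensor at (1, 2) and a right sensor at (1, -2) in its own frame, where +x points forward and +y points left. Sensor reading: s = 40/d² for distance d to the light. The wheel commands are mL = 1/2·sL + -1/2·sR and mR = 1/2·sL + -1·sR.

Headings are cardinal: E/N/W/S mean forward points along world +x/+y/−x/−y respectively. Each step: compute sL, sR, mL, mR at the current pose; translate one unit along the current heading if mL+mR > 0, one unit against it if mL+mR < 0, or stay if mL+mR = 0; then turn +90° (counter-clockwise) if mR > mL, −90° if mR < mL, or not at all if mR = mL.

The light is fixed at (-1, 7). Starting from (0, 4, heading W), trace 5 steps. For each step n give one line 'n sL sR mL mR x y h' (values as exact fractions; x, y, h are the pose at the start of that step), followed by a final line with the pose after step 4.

n=0: pose=(0,4,W); sL=8/5, sR=40; mL=-96/5, mR=-196/5; mL+mR=-292/5 → advance -1; mR−mL=-20 → turn -1·90°
n=1: pose=(1,4,N); sL=10, sR=2; mL=4, mR=3; mL+mR=7 → advance +1; mR−mL=-1 → turn -1·90°
n=2: pose=(1,5,E); sL=40/9, sR=8/5; mL=64/45, mR=28/45; mL+mR=92/45 → advance +1; mR−mL=-4/5 → turn -1·90°
n=3: pose=(2,5,S); sL=20/17, sR=4; mL=-24/17, mR=-58/17; mL+mR=-82/17 → advance -1; mR−mL=-2 → turn -1·90°
n=4: pose=(2,6,W); sL=40/13, sR=8; mL=-32/13, mR=-84/13; mL+mR=-116/13 → advance -1; mR−mL=-4 → turn -1·90°

0 8/5 40 -96/5 -196/5 0 4 W
1 10 2 4 3 1 4 N
2 40/9 8/5 64/45 28/45 1 5 E
3 20/17 4 -24/17 -58/17 2 5 S
4 40/13 8 -32/13 -84/13 2 6 W
final 3 6 N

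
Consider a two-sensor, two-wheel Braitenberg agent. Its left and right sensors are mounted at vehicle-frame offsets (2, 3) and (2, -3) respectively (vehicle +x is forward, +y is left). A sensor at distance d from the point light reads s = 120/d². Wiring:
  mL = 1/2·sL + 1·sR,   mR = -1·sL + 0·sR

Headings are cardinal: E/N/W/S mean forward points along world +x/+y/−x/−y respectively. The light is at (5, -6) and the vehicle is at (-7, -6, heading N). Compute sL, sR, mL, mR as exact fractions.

left sensor world pos  = (-10, -4); dL² = 229
right sensor world pos = (-4, -4); dR² = 85
sL = 120/229 = 120/229
sR = 120/85 = 24/17
mL = 1/2·sL + 1·sR = 6516/3893
mR = -1·sL + 0·sR = -120/229

120/229 24/17 6516/3893 -120/229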